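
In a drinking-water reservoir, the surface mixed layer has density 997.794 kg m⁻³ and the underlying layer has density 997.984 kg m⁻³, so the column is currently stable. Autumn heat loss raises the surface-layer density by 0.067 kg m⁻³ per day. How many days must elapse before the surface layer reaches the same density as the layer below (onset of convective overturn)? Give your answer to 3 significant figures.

Density deficit of the surface layer: 997.984 − 997.794 = 0.19 kg m⁻³.
Required change = 0.19 / 0.067 = 2.84 days.

2.84 days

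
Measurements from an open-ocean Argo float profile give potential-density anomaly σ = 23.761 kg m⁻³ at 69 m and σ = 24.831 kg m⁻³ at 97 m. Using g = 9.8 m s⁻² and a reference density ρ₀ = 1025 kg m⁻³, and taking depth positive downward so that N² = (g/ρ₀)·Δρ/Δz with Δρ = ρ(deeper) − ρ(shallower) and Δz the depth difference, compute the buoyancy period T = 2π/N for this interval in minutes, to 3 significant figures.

Δρ = 1024.831 − 1023.761 = 1.070 kg m⁻³ over Δz = 97 − 69 = 28 m.
N² = (9.8/1025) × (1.070/28) = 3.6537 × 10⁻⁴ s⁻².
N = √(3.6537 × 10⁻⁴) = 0.019115 rad s⁻¹, so T = 2π/N = 328.70 s = 5.4783 min ≈ 5.48 min.

5.48 min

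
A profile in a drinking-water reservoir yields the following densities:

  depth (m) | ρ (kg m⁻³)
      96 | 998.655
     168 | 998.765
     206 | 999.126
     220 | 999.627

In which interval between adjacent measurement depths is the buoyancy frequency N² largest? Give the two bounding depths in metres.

206–220 m

Compute the density gradient over each adjacent pair:
  96–168 m: Δρ/Δz = 0.110/72 = 1.5 × 10⁻³ kg m⁻⁴
  168–206 m: Δρ/Δz = 0.361/38 = 9.5 × 10⁻³ kg m⁻⁴
  206–220 m: Δρ/Δz = 0.501/14 = 0.036 kg m⁻⁴
The largest gradient is in the 206–220 m interval — the pycnocline.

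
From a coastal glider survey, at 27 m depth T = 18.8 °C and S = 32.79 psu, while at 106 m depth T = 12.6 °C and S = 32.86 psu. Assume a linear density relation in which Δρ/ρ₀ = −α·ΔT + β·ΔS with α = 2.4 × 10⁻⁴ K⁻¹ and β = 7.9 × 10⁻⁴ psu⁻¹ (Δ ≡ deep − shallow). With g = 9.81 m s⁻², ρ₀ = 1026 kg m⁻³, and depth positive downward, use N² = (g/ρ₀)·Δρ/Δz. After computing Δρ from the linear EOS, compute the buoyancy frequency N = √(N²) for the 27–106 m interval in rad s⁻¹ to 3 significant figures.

0.0138 rad s⁻¹

ΔT = -6.2 K, ΔS = +0.07 psu (deep − shallow).
Δρ/ρ₀ = −αΔT + βΔS = 1.488 × 10⁻³ + 5.53 × 10⁻⁵ = 1.5433 × 10⁻³, so Δρ ≈ 1.583 kg m⁻³.
N² = (g/ρ₀)·Δρ/Δz = g·(Δρ/ρ₀)/Δz = 9.81 × 1.5433 × 10⁻³ / 79 = 1.9164 × 10⁻⁴ s⁻².
N = √(1.9164 × 10⁻⁴) = 0.013843 rad s⁻¹ ≈ 0.0138 rad s⁻¹.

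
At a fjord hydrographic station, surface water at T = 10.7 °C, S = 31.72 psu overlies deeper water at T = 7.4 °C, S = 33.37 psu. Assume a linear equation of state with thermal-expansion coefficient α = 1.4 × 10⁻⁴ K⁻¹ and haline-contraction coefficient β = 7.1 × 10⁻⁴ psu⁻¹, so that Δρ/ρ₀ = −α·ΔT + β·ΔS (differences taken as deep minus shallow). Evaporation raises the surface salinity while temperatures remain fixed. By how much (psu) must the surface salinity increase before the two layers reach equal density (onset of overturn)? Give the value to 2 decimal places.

2.30 psu

Neutral buoyancy requires −α(T_deep − T_surf) + β(S_deep − S_surf′) = 0.
S_surf′ = S_deep − (α/β)·ΔT = 33.37 − (1.4 × 10⁻⁴/7.1 × 10⁻⁴)·(-3.3) = 34.0207 psu.
Increase required: 34.0207 − 31.72 = 2.3007 psu.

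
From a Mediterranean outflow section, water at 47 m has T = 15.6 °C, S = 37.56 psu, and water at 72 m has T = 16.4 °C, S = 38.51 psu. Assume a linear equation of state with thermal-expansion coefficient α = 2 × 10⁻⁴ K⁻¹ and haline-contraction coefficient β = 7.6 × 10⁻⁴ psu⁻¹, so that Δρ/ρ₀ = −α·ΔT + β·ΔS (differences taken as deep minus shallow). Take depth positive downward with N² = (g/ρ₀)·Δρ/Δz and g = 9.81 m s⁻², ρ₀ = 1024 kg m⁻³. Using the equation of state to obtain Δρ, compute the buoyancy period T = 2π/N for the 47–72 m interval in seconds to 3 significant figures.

ΔT = +0.8 K, ΔS = +0.95 psu (deep − shallow).
Δρ/ρ₀ = −αΔT + βΔS = -1.60 × 10⁻⁴ + 7.22 × 10⁻⁴ = 5.62 × 10⁻⁴, so Δρ ≈ 0.5755 kg m⁻³.
N² = (g/ρ₀)·Δρ/Δz = g·(Δρ/ρ₀)/Δz = 9.81 × 5.62 × 10⁻⁴ / 25 = 2.2053 × 10⁻⁴ s⁻².
N = √(2.2053 × 10⁻⁴) = 0.014850 rad s⁻¹ → T = 2π/N = 423.11 s ≈ 423 s.

423 s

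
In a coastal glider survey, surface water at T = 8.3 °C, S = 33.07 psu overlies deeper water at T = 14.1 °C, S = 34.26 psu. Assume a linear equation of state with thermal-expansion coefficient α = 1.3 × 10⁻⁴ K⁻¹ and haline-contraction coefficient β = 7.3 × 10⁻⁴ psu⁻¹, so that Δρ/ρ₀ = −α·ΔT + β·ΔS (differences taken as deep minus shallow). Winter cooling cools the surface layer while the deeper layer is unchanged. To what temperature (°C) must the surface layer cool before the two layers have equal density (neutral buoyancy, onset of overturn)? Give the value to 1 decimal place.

7.4 °C

Neutral buoyancy requires Δρ = 0, i.e. −α(T_deep − T_surf′) + β(S_deep − S_surf) = 0.
T_surf′ = T_deep − (β/α)·ΔS = 14.1 − (7.3 × 10⁻⁴/1.3 × 10⁻⁴)·(+1.19) = 7.418 °C.
Cooling required: 8.3 − (7.418) = 0.882 °C.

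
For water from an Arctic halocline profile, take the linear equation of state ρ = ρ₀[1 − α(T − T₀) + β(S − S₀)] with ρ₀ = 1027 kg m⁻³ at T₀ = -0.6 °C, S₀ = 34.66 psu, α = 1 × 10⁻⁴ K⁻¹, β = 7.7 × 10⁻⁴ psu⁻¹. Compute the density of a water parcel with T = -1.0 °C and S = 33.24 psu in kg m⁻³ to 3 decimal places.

T − T₀ = -0.4 K, S − S₀ = -1.42 psu.
Bracket = 1 − α·(-0.4) + β·(-1.42) = 1 + (-1.0534 × 10⁻³) = 0.9989466.
ρ = 1027 × 0.9989466 = 1025.918 kg m⁻³.

1025.918 kg m⁻³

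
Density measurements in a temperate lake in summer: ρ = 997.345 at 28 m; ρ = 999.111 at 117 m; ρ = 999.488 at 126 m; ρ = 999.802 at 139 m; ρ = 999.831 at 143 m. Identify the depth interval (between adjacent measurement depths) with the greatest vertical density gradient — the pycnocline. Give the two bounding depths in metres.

117–126 m

Compute the density gradient over each adjacent pair:
  28–117 m: Δρ/Δz = 1.766/89 = 0.020 kg m⁻⁴
  117–126 m: Δρ/Δz = 0.377/9 = 0.042 kg m⁻⁴
  126–139 m: Δρ/Δz = 0.314/13 = 0.024 kg m⁻⁴
  139–143 m: Δρ/Δz = 0.029/4 = 7.3 × 10⁻³ kg m⁻⁴
The largest gradient is in the 117–126 m interval — the pycnocline.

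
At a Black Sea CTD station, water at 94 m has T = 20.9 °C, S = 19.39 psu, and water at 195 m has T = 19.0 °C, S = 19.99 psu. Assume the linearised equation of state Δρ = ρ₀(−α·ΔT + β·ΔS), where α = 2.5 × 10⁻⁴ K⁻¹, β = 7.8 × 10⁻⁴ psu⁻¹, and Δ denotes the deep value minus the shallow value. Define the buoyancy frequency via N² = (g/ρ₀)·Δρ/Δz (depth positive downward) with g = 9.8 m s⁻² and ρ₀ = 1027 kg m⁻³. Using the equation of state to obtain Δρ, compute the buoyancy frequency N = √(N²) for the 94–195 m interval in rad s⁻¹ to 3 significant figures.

9.57 × 10⁻³ rad s⁻¹

ΔT = -1.9 K, ΔS = +0.60 psu (deep − shallow).
Δρ/ρ₀ = −αΔT + βΔS = 4.75 × 10⁻⁴ + 4.68 × 10⁻⁴ = 9.43 × 10⁻⁴, so Δρ ≈ 0.9685 kg m⁻³.
N² = (g/ρ₀)·Δρ/Δz = g·(Δρ/ρ₀)/Δz = 9.8 × 9.43 × 10⁻⁴ / 101 = 9.1499 × 10⁻⁵ s⁻².
N = √(9.1499 × 10⁻⁵) = 9.5655 × 10⁻³ rad s⁻¹ ≈ 9.57 × 10⁻³ rad s⁻¹.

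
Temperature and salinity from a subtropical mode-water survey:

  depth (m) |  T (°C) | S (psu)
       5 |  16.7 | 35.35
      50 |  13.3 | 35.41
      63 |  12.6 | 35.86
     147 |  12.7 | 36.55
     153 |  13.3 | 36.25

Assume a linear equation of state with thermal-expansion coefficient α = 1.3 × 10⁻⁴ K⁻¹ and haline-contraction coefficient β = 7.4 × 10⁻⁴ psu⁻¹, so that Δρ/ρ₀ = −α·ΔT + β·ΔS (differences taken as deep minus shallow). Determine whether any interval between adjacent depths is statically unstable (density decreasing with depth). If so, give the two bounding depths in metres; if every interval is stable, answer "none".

147–153 m

Evaluate Δρ/ρ₀ = −αΔT + βΔS across each adjacent pair:
  5–50 m: −αΔT+βΔS = −(1.3 × 10⁻⁴)(-3.4)+(7.4 × 10⁻⁴)(+0.06) = 4.9 × 10⁻⁴ → stable
  50–63 m: −αΔT+βΔS = −(1.3 × 10⁻⁴)(-0.7)+(7.4 × 10⁻⁴)(+0.45) = 4.2 × 10⁻⁴ → stable
  63–147 m: −αΔT+βΔS = −(1.3 × 10⁻⁴)(+0.1)+(7.4 × 10⁻⁴)(+0.69) = 5.0 × 10⁻⁴ → stable
  147–153 m: −αΔT+βΔS = −(1.3 × 10⁻⁴)(+0.6)+(7.4 × 10⁻⁴)(-0.30) = -3.0 × 10⁻⁴ → UNSTABLE
The 147–153 m interval has Δρ < 0: lighter water underlies denser water.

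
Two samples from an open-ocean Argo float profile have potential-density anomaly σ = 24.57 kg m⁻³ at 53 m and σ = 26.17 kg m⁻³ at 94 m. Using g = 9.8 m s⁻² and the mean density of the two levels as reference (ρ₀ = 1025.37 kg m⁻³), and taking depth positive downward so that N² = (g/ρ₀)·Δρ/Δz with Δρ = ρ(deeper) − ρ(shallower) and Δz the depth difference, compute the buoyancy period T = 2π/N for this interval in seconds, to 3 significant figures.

325 s

Δρ = 1026.17 − 1024.57 = 1.60 kg m⁻³ over Δz = 94 − 53 = 41 m.
N² = (9.8/1025.37) × (1.60/41) = 3.7298 × 10⁻⁴ s⁻².
N = √(3.7298 × 10⁻⁴) = 0.019313 rad s⁻¹, so T = 2π/N = 325.33 s ≈ 325 s.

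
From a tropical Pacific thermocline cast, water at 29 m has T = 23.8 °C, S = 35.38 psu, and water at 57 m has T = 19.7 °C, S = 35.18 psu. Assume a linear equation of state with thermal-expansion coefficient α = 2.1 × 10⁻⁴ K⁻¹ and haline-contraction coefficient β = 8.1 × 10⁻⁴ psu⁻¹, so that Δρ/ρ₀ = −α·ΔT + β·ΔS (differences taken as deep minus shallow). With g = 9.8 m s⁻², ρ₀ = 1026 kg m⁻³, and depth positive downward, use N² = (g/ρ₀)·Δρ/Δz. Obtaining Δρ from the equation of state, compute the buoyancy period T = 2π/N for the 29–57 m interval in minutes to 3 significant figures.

ΔT = -4.1 K, ΔS = -0.20 psu (deep − shallow).
Δρ/ρ₀ = −αΔT + βΔS = 8.61 × 10⁻⁴ − 1.62 × 10⁻⁴ = 6.99 × 10⁻⁴, so Δρ ≈ 0.7172 kg m⁻³.
N² = (g/ρ₀)·Δρ/Δz = g·(Δρ/ρ₀)/Δz = 9.8 × 6.99 × 10⁻⁴ / 28 = 2.4465 × 10⁻⁴ s⁻².
N = √(2.4465 × 10⁻⁴) = 0.015641 rad s⁻¹ → T = 2π/N = 401.71 s = 6.6952 min ≈ 6.70 min.

6.70 min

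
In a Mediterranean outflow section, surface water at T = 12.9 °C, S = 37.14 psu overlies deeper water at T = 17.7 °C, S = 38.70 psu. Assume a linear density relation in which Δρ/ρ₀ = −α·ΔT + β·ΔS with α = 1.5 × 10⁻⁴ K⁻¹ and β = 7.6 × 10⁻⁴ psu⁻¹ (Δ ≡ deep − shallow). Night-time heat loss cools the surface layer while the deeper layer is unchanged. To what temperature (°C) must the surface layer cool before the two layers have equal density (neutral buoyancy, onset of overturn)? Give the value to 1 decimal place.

9.8 °C

Neutral buoyancy requires Δρ = 0, i.e. −α(T_deep − T_surf′) + β(S_deep − S_surf) = 0.
T_surf′ = T_deep − (β/α)·ΔS = 17.7 − (7.6 × 10⁻⁴/1.5 × 10⁻⁴)·(+1.56) = 9.796 °C.
Cooling required: 12.9 − (9.796) = 3.104 °C.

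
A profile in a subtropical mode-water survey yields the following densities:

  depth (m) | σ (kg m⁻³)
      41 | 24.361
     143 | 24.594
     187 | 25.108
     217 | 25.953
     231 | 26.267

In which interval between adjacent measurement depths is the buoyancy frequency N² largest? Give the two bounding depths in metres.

Compute the density gradient over each adjacent pair:
  41–143 m: Δρ/Δz = 0.233/102 = 2.3 × 10⁻³ kg m⁻⁴
  143–187 m: Δρ/Δz = 0.514/44 = 0.012 kg m⁻⁴
  187–217 m: Δρ/Δz = 0.845/30 = 0.028 kg m⁻⁴
  217–231 m: Δρ/Δz = 0.314/14 = 0.022 kg m⁻⁴
The largest gradient is in the 187–217 m interval — the pycnocline.

187–217 m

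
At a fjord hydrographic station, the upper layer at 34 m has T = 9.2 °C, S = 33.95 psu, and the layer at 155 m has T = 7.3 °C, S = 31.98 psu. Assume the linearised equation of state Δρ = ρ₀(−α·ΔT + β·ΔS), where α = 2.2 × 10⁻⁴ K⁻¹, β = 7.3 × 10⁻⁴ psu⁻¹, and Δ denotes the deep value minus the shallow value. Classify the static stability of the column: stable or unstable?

unstable

ΔT = 7.3 − 9.2 = -1.9 K and ΔS = 31.98 − 33.95 = -1.97 psu (deep − shallow).
−αΔT = 4.18 × 10⁻⁴; βΔS = -1.4381 × 10⁻³; sum Δρ/ρ₀ = -1.0201 × 10⁻³.
Δρ/ρ₀ < 0, so Δρ < 0: deeper water is lighter → statically unstable; the column would overturn.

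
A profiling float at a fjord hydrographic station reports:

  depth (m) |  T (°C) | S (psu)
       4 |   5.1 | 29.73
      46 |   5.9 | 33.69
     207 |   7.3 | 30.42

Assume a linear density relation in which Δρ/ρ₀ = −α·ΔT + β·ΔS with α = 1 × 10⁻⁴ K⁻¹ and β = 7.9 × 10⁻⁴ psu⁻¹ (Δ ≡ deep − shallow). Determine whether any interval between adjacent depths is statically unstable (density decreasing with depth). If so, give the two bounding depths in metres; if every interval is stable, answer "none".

46–207 m

Evaluate Δρ/ρ₀ = −αΔT + βΔS across each adjacent pair:
  4–46 m: −αΔT+βΔS = −(1 × 10⁻⁴)(+0.8)+(7.9 × 10⁻⁴)(+3.96) = 3.0 × 10⁻³ → stable
  46–207 m: −αΔT+βΔS = −(1 × 10⁻⁴)(+1.4)+(7.9 × 10⁻⁴)(-3.27) = -2.7 × 10⁻³ → UNSTABLE
The 46–207 m interval has Δρ < 0: lighter water underlies denser water.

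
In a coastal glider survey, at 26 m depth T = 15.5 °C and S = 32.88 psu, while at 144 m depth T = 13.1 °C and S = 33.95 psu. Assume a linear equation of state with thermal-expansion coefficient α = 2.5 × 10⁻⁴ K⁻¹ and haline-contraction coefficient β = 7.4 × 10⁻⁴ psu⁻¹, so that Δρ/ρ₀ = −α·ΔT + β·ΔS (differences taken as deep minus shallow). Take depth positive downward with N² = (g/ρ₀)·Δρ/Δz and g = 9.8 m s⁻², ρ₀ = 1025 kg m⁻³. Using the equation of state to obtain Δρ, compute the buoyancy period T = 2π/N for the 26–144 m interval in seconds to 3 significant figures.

ΔT = -2.4 K, ΔS = +1.07 psu (deep − shallow).
Δρ/ρ₀ = −αΔT + βΔS = 6.00 × 10⁻⁴ + 7.918 × 10⁻⁴ = 1.3918 × 10⁻³, so Δρ ≈ 1.427 kg m⁻³.
N² = (g/ρ₀)·Δρ/Δz = g·(Δρ/ρ₀)/Δz = 9.8 × 1.3918 × 10⁻³ / 118 = 1.1559 × 10⁻⁴ s⁻².
N = √(1.1559 × 10⁻⁴) = 0.010751 rad s⁻¹ → T = 2π/N = 584.43 s ≈ 584 s.

584 s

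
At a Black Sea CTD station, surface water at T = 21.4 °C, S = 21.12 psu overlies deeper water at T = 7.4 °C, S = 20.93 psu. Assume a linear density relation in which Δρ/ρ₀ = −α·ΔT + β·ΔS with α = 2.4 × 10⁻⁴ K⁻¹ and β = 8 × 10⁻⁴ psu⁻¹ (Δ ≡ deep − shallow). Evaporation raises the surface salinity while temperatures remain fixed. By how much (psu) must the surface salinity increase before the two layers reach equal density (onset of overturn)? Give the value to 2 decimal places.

Neutral buoyancy requires −α(T_deep − T_surf) + β(S_deep − S_surf′) = 0.
S_surf′ = S_deep − (α/β)·ΔT = 20.93 − (2.4 × 10⁻⁴/8 × 10⁻⁴)·(-14.0) = 25.1300 psu.
Increase required: 25.1300 − 21.12 = 4.0100 psu.

4.01 psu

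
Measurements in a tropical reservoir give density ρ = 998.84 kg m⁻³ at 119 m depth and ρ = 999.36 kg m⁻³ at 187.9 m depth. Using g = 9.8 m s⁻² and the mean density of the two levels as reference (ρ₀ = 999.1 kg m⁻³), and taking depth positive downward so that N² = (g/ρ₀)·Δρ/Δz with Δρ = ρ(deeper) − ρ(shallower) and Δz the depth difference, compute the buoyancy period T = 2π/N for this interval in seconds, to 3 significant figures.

Δρ = 999.36 − 998.84 = 0.52 kg m⁻³ over Δz = 187.9 − 119 = 68.9 m.
N² = (9.8/999.1) × (0.52/68.9) = 7.4029 × 10⁻⁵ s⁻².
N = √(7.4029 × 10⁻⁵) = 8.6040 × 10⁻³ rad s⁻¹, so T = 2π/N = 730.26 s ≈ 730 s.

730 s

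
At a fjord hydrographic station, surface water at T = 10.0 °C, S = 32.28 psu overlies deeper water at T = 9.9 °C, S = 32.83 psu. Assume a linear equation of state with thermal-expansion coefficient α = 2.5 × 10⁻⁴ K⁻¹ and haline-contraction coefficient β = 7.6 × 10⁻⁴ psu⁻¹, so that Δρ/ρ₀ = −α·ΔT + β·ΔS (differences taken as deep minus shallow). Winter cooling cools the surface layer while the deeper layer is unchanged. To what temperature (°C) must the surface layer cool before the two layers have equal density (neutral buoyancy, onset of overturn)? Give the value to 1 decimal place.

8.2 °C

Neutral buoyancy requires Δρ = 0, i.e. −α(T_deep − T_surf′) + β(S_deep − S_surf) = 0.
T_surf′ = T_deep − (β/α)·ΔS = 9.9 − (7.6 × 10⁻⁴/2.5 × 10⁻⁴)·(+0.55) = 8.228 °C.
Cooling required: 10.0 − (8.228) = 1.772 °C.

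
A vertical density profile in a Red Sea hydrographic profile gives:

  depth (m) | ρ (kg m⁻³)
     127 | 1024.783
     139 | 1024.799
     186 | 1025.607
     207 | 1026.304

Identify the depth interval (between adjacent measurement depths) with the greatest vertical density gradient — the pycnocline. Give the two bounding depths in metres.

186–207 m

Compute the density gradient over each adjacent pair:
  127–139 m: Δρ/Δz = 0.016/12 = 1.3 × 10⁻³ kg m⁻⁴
  139–186 m: Δρ/Δz = 0.808/47 = 0.017 kg m⁻⁴
  186–207 m: Δρ/Δz = 0.697/21 = 0.033 kg m⁻⁴
The largest gradient is in the 186–207 m interval — the pycnocline.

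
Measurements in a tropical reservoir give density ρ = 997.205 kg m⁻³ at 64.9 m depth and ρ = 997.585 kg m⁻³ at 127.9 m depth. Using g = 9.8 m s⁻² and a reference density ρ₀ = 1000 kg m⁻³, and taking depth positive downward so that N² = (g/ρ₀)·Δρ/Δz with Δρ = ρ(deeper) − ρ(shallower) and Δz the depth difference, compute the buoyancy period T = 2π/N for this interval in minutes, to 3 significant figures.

13.6 min

Δρ = 997.585 − 997.205 = 0.380 kg m⁻³ over Δz = 127.9 − 64.9 = 63 m.
N² = (9.8/1000) × (0.380/63) = 5.9111 × 10⁻⁵ s⁻².
N = √(5.9111 × 10⁻⁵) = 7.6884 × 10⁻³ rad s⁻¹, so T = 2π/N = 817.23 s = 13.620 min ≈ 13.6 min.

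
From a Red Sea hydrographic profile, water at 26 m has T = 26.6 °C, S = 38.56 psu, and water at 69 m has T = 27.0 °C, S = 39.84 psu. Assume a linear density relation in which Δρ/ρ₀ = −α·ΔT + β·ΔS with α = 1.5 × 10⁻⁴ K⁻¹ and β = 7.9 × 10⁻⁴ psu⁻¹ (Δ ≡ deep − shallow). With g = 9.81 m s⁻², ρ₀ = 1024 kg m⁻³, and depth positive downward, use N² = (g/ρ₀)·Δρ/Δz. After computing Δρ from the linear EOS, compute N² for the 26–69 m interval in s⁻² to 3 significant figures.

2.17 × 10⁻⁴ s⁻²

ΔT = +0.4 K, ΔS = +1.28 psu (deep − shallow).
Δρ/ρ₀ = −αΔT + βΔS = -6.00 × 10⁻⁵ + 1.0112 × 10⁻³ = 9.512 × 10⁻⁴, so Δρ ≈ 0.9740 kg m⁻³.
N² = (g/ρ₀)·Δρ/Δz = g·(Δρ/ρ₀)/Δz = 9.81 × 9.512 × 10⁻⁴ / 43 = 2.1701 × 10⁻⁴ s⁻² ≈ 2.17 × 10⁻⁴ s⁻².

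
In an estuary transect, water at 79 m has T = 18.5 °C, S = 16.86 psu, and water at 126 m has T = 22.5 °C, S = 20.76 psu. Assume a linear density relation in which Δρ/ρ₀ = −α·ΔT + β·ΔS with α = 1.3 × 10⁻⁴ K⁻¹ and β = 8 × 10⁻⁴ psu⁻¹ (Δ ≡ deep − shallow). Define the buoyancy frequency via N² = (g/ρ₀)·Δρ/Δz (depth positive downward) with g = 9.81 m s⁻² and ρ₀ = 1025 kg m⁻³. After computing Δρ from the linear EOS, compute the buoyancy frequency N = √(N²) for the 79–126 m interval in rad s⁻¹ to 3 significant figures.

ΔT = +4.0 K, ΔS = +3.90 psu (deep − shallow).
Δρ/ρ₀ = −αΔT + βΔS = -5.20 × 10⁻⁴ + 3.12 × 10⁻³ = 2.60 × 10⁻³, so Δρ ≈ 2.665 kg m⁻³.
N² = (g/ρ₀)·Δρ/Δz = g·(Δρ/ρ₀)/Δz = 9.81 × 2.60 × 10⁻³ / 47 = 5.4268 × 10⁻⁴ s⁻².
N = √(5.4268 × 10⁻⁴) = 0.023295 rad s⁻¹ ≈ 0.0233 rad s⁻¹.

0.0233 rad s⁻¹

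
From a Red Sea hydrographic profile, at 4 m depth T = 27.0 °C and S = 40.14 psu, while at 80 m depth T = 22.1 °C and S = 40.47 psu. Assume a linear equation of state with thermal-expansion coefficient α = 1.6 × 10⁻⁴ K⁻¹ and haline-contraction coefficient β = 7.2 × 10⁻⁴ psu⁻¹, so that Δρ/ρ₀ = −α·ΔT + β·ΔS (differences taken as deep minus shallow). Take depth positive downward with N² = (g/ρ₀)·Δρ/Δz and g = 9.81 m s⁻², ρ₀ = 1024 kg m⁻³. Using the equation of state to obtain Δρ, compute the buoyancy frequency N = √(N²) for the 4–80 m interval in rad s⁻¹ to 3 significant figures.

ΔT = -4.9 K, ΔS = +0.33 psu (deep − shallow).
Δρ/ρ₀ = −αΔT + βΔS = 7.84 × 10⁻⁴ + 2.376 × 10⁻⁴ = 1.0216 × 10⁻³, so Δρ ≈ 1.046 kg m⁻³.
N² = (g/ρ₀)·Δρ/Δz = g·(Δρ/ρ₀)/Δz = 9.81 × 1.0216 × 10⁻³ / 76 = 1.3187 × 10⁻⁴ s⁻².
N = √(1.3187 × 10⁻⁴) = 0.011483 rad s⁻¹ ≈ 0.0115 rad s⁻¹.

0.0115 rad s⁻¹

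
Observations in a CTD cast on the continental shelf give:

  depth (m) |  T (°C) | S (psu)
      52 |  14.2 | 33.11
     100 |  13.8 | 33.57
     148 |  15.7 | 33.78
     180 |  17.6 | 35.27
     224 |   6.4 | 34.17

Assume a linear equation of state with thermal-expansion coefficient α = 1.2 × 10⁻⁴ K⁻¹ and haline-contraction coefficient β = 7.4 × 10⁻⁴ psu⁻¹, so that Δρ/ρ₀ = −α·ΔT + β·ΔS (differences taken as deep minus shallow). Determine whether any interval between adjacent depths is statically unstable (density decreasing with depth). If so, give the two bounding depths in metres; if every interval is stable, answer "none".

Evaluate Δρ/ρ₀ = −αΔT + βΔS across each adjacent pair:
  52–100 m: −αΔT+βΔS = −(1.2 × 10⁻⁴)(-0.4)+(7.4 × 10⁻⁴)(+0.46) = 3.9 × 10⁻⁴ → stable
  100–148 m: −αΔT+βΔS = −(1.2 × 10⁻⁴)(+1.9)+(7.4 × 10⁻⁴)(+0.21) = -7.3 × 10⁻⁵ → UNSTABLE
  148–180 m: −αΔT+βΔS = −(1.2 × 10⁻⁴)(+1.9)+(7.4 × 10⁻⁴)(+1.49) = 8.7 × 10⁻⁴ → stable
  180–224 m: −αΔT+βΔS = −(1.2 × 10⁻⁴)(-11.2)+(7.4 × 10⁻⁴)(-1.10) = 5.3 × 10⁻⁴ → stable
The 100–148 m interval has Δρ < 0: lighter water underlies denser water.

100–148 m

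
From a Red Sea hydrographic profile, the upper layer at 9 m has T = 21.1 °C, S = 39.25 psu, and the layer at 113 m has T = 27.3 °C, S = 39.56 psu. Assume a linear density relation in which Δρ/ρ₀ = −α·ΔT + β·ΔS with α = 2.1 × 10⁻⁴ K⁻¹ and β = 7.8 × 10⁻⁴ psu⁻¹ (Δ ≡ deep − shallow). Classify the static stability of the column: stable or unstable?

unstable

ΔT = 27.3 − 21.1 = +6.2 K and ΔS = 39.56 − 39.25 = +0.31 psu (deep − shallow).
−αΔT = -1.302 × 10⁻³; βΔS = 2.418 × 10⁻⁴; sum Δρ/ρ₀ = -1.0602 × 10⁻³.
Δρ/ρ₀ < 0, so Δρ < 0: deeper water is lighter → statically unstable; the column would overturn.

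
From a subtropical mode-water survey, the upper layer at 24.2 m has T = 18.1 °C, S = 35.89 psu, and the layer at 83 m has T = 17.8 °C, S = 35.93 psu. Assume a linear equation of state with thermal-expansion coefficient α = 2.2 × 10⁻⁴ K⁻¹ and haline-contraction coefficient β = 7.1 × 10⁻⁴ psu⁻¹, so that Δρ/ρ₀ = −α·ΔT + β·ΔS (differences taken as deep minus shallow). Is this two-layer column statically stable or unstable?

ΔT = 17.8 − 18.1 = -0.3 K and ΔS = 35.93 − 35.89 = +0.04 psu (deep − shallow).
−αΔT = 6.60 × 10⁻⁵; βΔS = 2.84 × 10⁻⁵; sum Δρ/ρ₀ = 9.44 × 10⁻⁵.
Δρ/ρ₀ > 0, so Δρ > 0: deeper water is denser → statically stable.

stable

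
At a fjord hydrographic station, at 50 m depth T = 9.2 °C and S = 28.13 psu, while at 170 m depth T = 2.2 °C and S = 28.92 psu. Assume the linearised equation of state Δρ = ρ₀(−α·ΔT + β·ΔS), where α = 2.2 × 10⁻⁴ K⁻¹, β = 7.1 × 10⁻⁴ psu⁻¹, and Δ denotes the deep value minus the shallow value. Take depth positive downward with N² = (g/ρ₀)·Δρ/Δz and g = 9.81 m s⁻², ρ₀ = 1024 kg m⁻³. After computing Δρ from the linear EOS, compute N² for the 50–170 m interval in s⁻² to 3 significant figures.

1.72 × 10⁻⁴ s⁻²

ΔT = -7.0 K, ΔS = +0.79 psu (deep − shallow).
Δρ/ρ₀ = −αΔT + βΔS = 1.54 × 10⁻³ + 5.609 × 10⁻⁴ = 2.1009 × 10⁻³, so Δρ ≈ 2.151 kg m⁻³.
N² = (g/ρ₀)·Δρ/Δz = g·(Δρ/ρ₀)/Δz = 9.81 × 2.1009 × 10⁻³ / 120 = 1.7175 × 10⁻⁴ s⁻² ≈ 1.72 × 10⁻⁴ s⁻².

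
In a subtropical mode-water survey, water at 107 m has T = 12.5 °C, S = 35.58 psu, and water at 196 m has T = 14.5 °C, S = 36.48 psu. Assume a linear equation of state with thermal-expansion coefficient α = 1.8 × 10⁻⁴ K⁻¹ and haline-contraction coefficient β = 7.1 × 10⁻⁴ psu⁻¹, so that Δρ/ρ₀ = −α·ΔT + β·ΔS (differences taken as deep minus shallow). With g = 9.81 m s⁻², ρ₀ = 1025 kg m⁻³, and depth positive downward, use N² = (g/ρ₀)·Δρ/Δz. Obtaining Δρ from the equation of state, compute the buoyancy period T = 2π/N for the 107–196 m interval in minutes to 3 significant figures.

ΔT = +2.0 K, ΔS = +0.90 psu (deep − shallow).
Δρ/ρ₀ = −αΔT + βΔS = -3.60 × 10⁻⁴ + 6.39 × 10⁻⁴ = 2.79 × 10⁻⁴, so Δρ ≈ 0.2860 kg m⁻³.
N² = (g/ρ₀)·Δρ/Δz = g·(Δρ/ρ₀)/Δz = 9.81 × 2.79 × 10⁻⁴ / 89 = 3.0753 × 10⁻⁵ s⁻².
N = √(3.0753 × 10⁻⁵) = 5.5455 × 10⁻³ rad s⁻¹ → T = 2π/N = 1.1330 × 10³ s = 18.883 min ≈ 18.9 min.

18.9 min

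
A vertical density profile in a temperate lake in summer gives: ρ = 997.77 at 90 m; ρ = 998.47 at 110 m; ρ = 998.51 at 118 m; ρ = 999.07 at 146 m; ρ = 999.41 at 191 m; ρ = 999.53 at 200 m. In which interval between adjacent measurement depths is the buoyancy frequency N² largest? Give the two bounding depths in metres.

Compute the density gradient over each adjacent pair:
  90–110 m: Δρ/Δz = 0.70/20 = 0.035 kg m⁻⁴
  110–118 m: Δρ/Δz = 0.04/8 = 5.0 × 10⁻³ kg m⁻⁴
  118–146 m: Δρ/Δz = 0.56/28 = 0.020 kg m⁻⁴
  146–191 m: Δρ/Δz = 0.34/45 = 7.6 × 10⁻³ kg m⁻⁴
  191–200 m: Δρ/Δz = 0.12/9 = 0.013 kg m⁻⁴
The largest gradient is in the 90–110 m interval — the pycnocline.

90–110 m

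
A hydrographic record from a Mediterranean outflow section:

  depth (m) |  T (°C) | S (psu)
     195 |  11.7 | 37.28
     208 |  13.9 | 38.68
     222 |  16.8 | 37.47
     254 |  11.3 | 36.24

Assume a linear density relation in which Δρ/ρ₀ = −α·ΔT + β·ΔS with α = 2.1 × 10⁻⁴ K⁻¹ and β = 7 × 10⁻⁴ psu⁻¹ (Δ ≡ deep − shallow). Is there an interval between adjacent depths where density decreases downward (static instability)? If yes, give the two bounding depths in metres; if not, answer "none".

208–222 m

Evaluate Δρ/ρ₀ = −αΔT + βΔS across each adjacent pair:
  195–208 m: −αΔT+βΔS = −(2.1 × 10⁻⁴)(+2.2)+(7 × 10⁻⁴)(+1.40) = 5.2 × 10⁻⁴ → stable
  208–222 m: −αΔT+βΔS = −(2.1 × 10⁻⁴)(+2.9)+(7 × 10⁻⁴)(-1.21) = -1.5 × 10⁻³ → UNSTABLE
  222–254 m: −αΔT+βΔS = −(2.1 × 10⁻⁴)(-5.5)+(7 × 10⁻⁴)(-1.23) = 2.9 × 10⁻⁴ → stable
The 208–222 m interval has Δρ < 0: lighter water underlies denser water.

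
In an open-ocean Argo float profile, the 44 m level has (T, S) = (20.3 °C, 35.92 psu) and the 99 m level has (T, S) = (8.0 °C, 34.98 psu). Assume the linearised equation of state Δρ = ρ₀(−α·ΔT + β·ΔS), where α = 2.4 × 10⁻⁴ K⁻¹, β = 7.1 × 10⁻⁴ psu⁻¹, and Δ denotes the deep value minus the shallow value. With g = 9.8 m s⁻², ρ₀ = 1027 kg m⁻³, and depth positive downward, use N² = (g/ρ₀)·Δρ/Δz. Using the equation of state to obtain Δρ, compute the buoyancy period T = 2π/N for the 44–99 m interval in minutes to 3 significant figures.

ΔT = -12.3 K, ΔS = -0.94 psu (deep − shallow).
Δρ/ρ₀ = −αΔT + βΔS = 2.952 × 10⁻³ − 6.674 × 10⁻⁴ = 2.2846 × 10⁻³, so Δρ ≈ 2.346 kg m⁻³.
N² = (g/ρ₀)·Δρ/Δz = g·(Δρ/ρ₀)/Δz = 9.8 × 2.2846 × 10⁻³ / 55 = 4.0707 × 10⁻⁴ s⁻².
N = √(4.0707 × 10⁻⁴) = 0.020176 rad s⁻¹ → T = 2π/N = 311.42 s = 5.1903 min ≈ 5.19 min.

5.19 min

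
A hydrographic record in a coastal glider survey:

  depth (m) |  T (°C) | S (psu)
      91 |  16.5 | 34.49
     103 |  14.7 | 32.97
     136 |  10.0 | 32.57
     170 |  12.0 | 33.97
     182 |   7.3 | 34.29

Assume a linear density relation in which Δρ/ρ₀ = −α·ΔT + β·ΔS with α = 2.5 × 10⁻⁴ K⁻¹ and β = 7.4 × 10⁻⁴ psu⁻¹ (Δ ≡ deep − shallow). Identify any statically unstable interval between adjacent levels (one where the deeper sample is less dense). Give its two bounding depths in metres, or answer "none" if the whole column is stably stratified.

Evaluate Δρ/ρ₀ = −αΔT + βΔS across each adjacent pair:
  91–103 m: −αΔT+βΔS = −(2.5 × 10⁻⁴)(-1.8)+(7.4 × 10⁻⁴)(-1.52) = -6.7 × 10⁻⁴ → UNSTABLE
  103–136 m: −αΔT+βΔS = −(2.5 × 10⁻⁴)(-4.7)+(7.4 × 10⁻⁴)(-0.40) = 8.8 × 10⁻⁴ → stable
  136–170 m: −αΔT+βΔS = −(2.5 × 10⁻⁴)(+2.0)+(7.4 × 10⁻⁴)(+1.40) = 5.4 × 10⁻⁴ → stable
  170–182 m: −αΔT+βΔS = −(2.5 × 10⁻⁴)(-4.7)+(7.4 × 10⁻⁴)(+0.32) = 1.4 × 10⁻³ → stable
The 91–103 m interval has Δρ < 0: lighter water underlies denser water.

91–103 m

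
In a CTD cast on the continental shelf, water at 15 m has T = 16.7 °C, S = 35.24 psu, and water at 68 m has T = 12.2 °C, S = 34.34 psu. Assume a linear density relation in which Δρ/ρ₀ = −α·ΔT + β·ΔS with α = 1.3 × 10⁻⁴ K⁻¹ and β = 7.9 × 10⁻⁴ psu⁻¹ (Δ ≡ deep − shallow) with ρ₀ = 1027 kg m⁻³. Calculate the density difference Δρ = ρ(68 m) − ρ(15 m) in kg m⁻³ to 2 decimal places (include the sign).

ΔT = -4.5 K, ΔS = -0.90 psu (deep − shallow).
Δρ/ρ₀ = −(1.3 × 10⁻⁴)(-4.5) + (7.9 × 10⁻⁴)(-0.90) = -1.26 × 10⁻⁴.
Δρ = 1027 × (-1.26 × 10⁻⁴) = -0.13 kg m⁻³.
Negative Δρ: lighter below, statically unstable.

-0.13 kg m⁻³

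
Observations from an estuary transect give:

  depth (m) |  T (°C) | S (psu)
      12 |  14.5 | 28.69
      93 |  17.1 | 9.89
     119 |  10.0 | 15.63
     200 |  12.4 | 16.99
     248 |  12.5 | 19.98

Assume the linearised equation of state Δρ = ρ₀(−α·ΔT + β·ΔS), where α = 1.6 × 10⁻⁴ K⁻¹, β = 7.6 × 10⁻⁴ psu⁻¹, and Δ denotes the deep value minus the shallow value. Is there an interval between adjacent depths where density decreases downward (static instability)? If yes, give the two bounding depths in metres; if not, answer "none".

12–93 m

Evaluate Δρ/ρ₀ = −αΔT + βΔS across each adjacent pair:
  12–93 m: −αΔT+βΔS = −(1.6 × 10⁻⁴)(+2.6)+(7.6 × 10⁻⁴)(-18.80) = -0.015 → UNSTABLE
  93–119 m: −αΔT+βΔS = −(1.6 × 10⁻⁴)(-7.1)+(7.6 × 10⁻⁴)(+5.74) = 5.5 × 10⁻³ → stable
  119–200 m: −αΔT+βΔS = −(1.6 × 10⁻⁴)(+2.4)+(7.6 × 10⁻⁴)(+1.36) = 6.5 × 10⁻⁴ → stable
  200–248 m: −αΔT+βΔS = −(1.6 × 10⁻⁴)(+0.1)+(7.6 × 10⁻⁴)(+2.99) = 2.3 × 10⁻³ → stable
The 12–93 m interval has Δρ < 0: lighter water underlies denser water.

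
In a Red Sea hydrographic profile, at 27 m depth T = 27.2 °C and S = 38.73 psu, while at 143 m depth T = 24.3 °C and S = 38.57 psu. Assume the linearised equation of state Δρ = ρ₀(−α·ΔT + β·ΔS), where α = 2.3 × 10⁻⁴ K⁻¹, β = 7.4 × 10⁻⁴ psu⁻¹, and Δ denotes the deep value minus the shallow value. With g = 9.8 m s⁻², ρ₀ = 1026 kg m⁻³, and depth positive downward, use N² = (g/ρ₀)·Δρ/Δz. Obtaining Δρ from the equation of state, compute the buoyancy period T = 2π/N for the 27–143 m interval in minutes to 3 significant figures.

15.4 min

ΔT = -2.9 K, ΔS = -0.16 psu (deep − shallow).
Δρ/ρ₀ = −αΔT + βΔS = 6.67 × 10⁻⁴ − 1.184 × 10⁻⁴ = 5.486 × 10⁻⁴, so Δρ ≈ 0.5629 kg m⁻³.
N² = (g/ρ₀)·Δρ/Δz = g·(Δρ/ρ₀)/Δz = 9.8 × 5.486 × 10⁻⁴ / 116 = 4.6347 × 10⁻⁵ s⁻².
N = √(4.6347 × 10⁻⁵) = 6.8079 × 10⁻³ rad s⁻¹ → T = 2π/N = 922.93 s = 15.382 min ≈ 15.4 min.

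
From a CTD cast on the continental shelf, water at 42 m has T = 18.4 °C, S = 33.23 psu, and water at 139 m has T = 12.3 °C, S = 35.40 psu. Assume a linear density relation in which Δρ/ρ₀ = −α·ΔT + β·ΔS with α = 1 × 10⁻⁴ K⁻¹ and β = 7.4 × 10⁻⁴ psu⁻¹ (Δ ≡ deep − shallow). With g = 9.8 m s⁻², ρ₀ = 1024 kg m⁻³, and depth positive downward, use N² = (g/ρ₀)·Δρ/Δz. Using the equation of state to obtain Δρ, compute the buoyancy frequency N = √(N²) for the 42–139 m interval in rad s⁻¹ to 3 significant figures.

ΔT = -6.1 K, ΔS = +2.17 psu (deep − shallow).
Δρ/ρ₀ = −αΔT + βΔS = 6.10 × 10⁻⁴ + 1.6058 × 10⁻³ = 2.2158 × 10⁻³, so Δρ ≈ 2.269 kg m⁻³.
N² = (g/ρ₀)·Δρ/Δz = g·(Δρ/ρ₀)/Δz = 9.8 × 2.2158 × 10⁻³ / 97 = 2.2386 × 10⁻⁴ s⁻².
N = √(2.2386 × 10⁻⁴) = 0.014962 rad s⁻¹ ≈ 0.0150 rad s⁻¹.

0.0150 rad s⁻¹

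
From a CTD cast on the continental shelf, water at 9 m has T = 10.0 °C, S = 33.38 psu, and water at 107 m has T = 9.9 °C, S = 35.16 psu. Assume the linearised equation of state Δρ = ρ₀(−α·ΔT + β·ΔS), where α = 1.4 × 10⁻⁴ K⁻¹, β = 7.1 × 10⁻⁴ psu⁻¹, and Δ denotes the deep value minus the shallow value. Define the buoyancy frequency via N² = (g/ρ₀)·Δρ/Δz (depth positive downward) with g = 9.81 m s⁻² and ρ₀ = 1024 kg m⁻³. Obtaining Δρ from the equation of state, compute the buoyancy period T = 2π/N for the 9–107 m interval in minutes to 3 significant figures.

9.26 min

ΔT = -0.1 K, ΔS = +1.78 psu (deep − shallow).
Δρ/ρ₀ = −αΔT + βΔS = 1.40 × 10⁻⁵ + 1.2638 × 10⁻³ = 1.2778 × 10⁻³, so Δρ ≈ 1.308 kg m⁻³.
N² = (g/ρ₀)·Δρ/Δz = g·(Δρ/ρ₀)/Δz = 9.81 × 1.2778 × 10⁻³ / 98 = 1.2791 × 10⁻⁴ s⁻².
N = √(1.2791 × 10⁻⁴) = 0.011310 rad s⁻¹ → T = 2π/N = 555.54 s = 9.2590 min ≈ 9.26 min.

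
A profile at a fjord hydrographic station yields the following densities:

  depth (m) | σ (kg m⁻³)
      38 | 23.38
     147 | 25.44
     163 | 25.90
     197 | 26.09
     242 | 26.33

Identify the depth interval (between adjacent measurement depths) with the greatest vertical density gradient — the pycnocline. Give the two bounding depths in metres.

147–163 m

Compute the density gradient over each adjacent pair:
  38–147 m: Δρ/Δz = 2.06/109 = 0.019 kg m⁻⁴
  147–163 m: Δρ/Δz = 0.46/16 = 0.029 kg m⁻⁴
  163–197 m: Δρ/Δz = 0.19/34 = 5.6 × 10⁻³ kg m⁻⁴
  197–242 m: Δρ/Δz = 0.24/45 = 5.3 × 10⁻³ kg m⁻⁴
The largest gradient is in the 147–163 m interval — the pycnocline.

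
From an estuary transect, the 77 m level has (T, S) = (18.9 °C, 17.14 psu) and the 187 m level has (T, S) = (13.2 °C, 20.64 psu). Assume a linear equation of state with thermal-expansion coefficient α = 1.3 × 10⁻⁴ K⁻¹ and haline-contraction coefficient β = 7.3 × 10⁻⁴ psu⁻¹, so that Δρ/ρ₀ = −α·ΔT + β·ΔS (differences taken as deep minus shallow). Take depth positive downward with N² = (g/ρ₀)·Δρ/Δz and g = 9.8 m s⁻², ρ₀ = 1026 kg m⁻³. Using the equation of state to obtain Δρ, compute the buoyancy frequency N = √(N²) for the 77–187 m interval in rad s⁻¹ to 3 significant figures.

ΔT = -5.7 K, ΔS = +3.50 psu (deep − shallow).
Δρ/ρ₀ = −αΔT + βΔS = 7.41 × 10⁻⁴ + 2.555 × 10⁻³ = 3.296 × 10⁻³, so Δρ ≈ 3.382 kg m⁻³.
N² = (g/ρ₀)·Δρ/Δz = g·(Δρ/ρ₀)/Δz = 9.8 × 3.296 × 10⁻³ / 110 = 2.9364 × 10⁻⁴ s⁻².
N = √(2.9364 × 10⁻⁴) = 0.017136 rad s⁻¹ ≈ 0.0171 rad s⁻¹.

0.0171 rad s⁻¹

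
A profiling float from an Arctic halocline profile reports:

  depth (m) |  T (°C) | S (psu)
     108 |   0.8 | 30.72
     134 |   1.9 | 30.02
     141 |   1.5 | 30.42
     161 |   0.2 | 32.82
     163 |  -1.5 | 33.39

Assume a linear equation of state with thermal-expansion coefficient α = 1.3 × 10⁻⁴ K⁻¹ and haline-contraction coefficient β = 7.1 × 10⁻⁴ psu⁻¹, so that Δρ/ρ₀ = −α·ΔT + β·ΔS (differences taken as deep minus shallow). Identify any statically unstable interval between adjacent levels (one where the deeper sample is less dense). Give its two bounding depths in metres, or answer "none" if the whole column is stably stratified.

Evaluate Δρ/ρ₀ = −αΔT + βΔS across each adjacent pair:
  108–134 m: −αΔT+βΔS = −(1.3 × 10⁻⁴)(+1.1)+(7.1 × 10⁻⁴)(-0.70) = -6.4 × 10⁻⁴ → UNSTABLE
  134–141 m: −αΔT+βΔS = −(1.3 × 10⁻⁴)(-0.4)+(7.1 × 10⁻⁴)(+0.40) = 3.4 × 10⁻⁴ → stable
  141–161 m: −αΔT+βΔS = −(1.3 × 10⁻⁴)(-1.3)+(7.1 × 10⁻⁴)(+2.40) = 1.9 × 10⁻³ → stable
  161–163 m: −αΔT+βΔS = −(1.3 × 10⁻⁴)(-1.7)+(7.1 × 10⁻⁴)(+0.57) = 6.3 × 10⁻⁴ → stable
The 108–134 m interval has Δρ < 0: lighter water underlies denser water.

108–134 m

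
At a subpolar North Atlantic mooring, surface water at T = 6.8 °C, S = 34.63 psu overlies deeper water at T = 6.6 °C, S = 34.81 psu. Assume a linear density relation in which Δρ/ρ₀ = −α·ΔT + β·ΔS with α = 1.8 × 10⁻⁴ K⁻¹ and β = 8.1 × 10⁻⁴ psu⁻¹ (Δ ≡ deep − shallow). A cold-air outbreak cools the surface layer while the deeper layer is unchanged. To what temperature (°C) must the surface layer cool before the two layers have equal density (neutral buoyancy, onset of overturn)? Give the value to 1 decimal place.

Neutral buoyancy requires Δρ = 0, i.e. −α(T_deep − T_surf′) + β(S_deep − S_surf) = 0.
T_surf′ = T_deep − (β/α)·ΔS = 6.6 − (8.1 × 10⁻⁴/1.8 × 10⁻⁴)·(+0.18) = 5.790 °C.
Cooling required: 6.8 − (5.790) = 1.010 °C.

5.8 °C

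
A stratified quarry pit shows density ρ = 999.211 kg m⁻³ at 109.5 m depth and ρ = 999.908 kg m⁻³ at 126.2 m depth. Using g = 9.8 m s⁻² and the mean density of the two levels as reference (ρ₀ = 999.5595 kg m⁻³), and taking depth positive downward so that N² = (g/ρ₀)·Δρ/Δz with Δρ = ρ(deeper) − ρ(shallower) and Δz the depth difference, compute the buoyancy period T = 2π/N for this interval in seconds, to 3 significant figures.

311 s

Δρ = 999.908 − 999.211 = 0.697 kg m⁻³ over Δz = 126.2 − 109.5 = 16.7 m.
N² = (9.8/999.5595) × (0.697/16.7) = 4.0920 × 10⁻⁴ s⁻².
N = √(4.0920 × 10⁻⁴) = 0.020229 rad s⁻¹, so T = 2π/N = 310.60 s ≈ 311 s.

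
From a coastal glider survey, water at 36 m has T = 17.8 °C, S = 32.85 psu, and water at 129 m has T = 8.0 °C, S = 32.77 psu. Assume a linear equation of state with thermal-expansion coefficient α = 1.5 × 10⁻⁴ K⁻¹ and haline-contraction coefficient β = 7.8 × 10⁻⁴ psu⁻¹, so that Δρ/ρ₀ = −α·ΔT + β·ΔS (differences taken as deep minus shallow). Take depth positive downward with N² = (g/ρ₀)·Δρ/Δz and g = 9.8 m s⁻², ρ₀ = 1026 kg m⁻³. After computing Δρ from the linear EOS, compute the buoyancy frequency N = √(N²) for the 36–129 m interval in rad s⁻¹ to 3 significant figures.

0.0122 rad s⁻¹

ΔT = -9.8 K, ΔS = -0.08 psu (deep − shallow).
Δρ/ρ₀ = −αΔT + βΔS = 1.47 × 10⁻³ − 6.24 × 10⁻⁵ = 1.4076 × 10⁻³, so Δρ ≈ 1.444 kg m⁻³.
N² = (g/ρ₀)·Δρ/Δz = g·(Δρ/ρ₀)/Δz = 9.8 × 1.4076 × 10⁻³ / 93 = 1.4833 × 10⁻⁴ s⁻².
N = √(1.4833 × 10⁻⁴) = 0.012179 rad s⁻¹ ≈ 0.0122 rad s⁻¹.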